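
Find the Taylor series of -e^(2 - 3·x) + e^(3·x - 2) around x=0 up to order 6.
x^6·(-81·e^(2)/80 + 81·e^(-2)/80) + x^5·(81·e^(-2)/40 + 81·e^(2)/40) + x^4·(-27·e^(2)/8 + 27·e^(-2)/8) + x^3·(9·e^(-2)/2 + 9·e^(2)/2) + x^2·(-9·e^(2)/2 + 9·e^(-2)/2) + x·(3·e^(-2) + 3·e^(2)) - e^(2) + e^(-2)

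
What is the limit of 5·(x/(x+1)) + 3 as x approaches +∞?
Evaluate the dominant behaviour as x → +∞; each term tends to a finite value or vanishes.
Limit = 8.

Final answer: 8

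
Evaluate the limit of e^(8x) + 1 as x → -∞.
Evaluate the dominant behaviour as x → -∞; each term tends to a finite value or vanishes.
Limit = 1.

Final answer: 1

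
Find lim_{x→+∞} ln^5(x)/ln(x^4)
This is an ∞/∞ indeterminate form as x → +∞.
Write ln(x^4) = 4·ln(x), reducing the quotient to ln^4(x)/4 → ∞.
Limit = ∞.

Final answer: ∞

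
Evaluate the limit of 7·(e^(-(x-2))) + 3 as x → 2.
Direct substitution at x = 2 gives 10.

Final answer: 10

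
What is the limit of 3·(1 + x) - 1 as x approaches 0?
Direct substitution at x = 0 gives 2.

Final answer: 2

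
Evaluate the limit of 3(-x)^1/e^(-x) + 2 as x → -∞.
The quotient is an ∞/∞ indeterminate form as x → -∞.
Compare growth rates of the dominant terms (exponentials ≫ polynomials ≫ logarithms), or apply L'Hôpital's rule; the quotient → 0.
Adding the constant: 0 + 2 = 2. Limit = 2.

Final answer: 2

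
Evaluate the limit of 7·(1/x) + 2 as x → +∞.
Evaluate the dominant behaviour as x → +∞; each term tends to a finite value or vanishes.
Limit = 2.

Final answer: 2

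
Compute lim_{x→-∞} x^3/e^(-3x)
This is an ∞/∞ indeterminate form as x → -∞.
Compare growth rates of the dominant terms (exponentials ≫ polynomials ≫ logarithms), or apply L'Hôpital's rule; the quotient → 0.
Limit = 0.

Final answer: 0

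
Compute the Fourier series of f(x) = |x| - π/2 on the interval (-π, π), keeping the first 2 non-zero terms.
-4·cos(x)/π - 4·cos(3·x)/(9·π)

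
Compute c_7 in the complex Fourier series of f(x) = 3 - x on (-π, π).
Compute the real Fourier coefficients first: a_7 = 0, b_7 = -2/7.
Then c_7 = (a_7 − i·b_7)/2 = i/7.

Final answer: i/7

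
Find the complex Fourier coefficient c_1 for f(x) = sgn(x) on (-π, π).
Compute the real Fourier coefficients first: a_1 = 0, b_1 = 4/π.
Then c_1 = (a_1 − i·b_1)/2 = -2·i/π.

Final answer: -2·i/π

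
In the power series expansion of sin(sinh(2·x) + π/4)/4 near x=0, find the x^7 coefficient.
Expand to order 7: sin(sinh(2·x) + π/4)/4 = -8·√(2)·x^7/45 + √(2)·x^6/30 - 4·√(2)·x^5/15 - √(2)·x^4/4 - √(2)·x^2/4 + √(2)·x/4 + √(2)/8 + O(x^8).
The coefficient of x^7 is -8·√(2)/45.

Final answer: -8·√(2)/45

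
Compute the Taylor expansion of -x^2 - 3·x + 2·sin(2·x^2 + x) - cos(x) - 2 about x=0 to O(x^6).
-239·x^5/60 - 49·x^4/24 - x^3/3 + 7·x^2/2 - x - 3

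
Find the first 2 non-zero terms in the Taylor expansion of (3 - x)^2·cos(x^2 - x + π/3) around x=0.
x·(-3 + 9·√(3)/2) + 9/2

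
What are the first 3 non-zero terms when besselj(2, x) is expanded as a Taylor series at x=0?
x^6/3072 - x^4/96 + x^2/8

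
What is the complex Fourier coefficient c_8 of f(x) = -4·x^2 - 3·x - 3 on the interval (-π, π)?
Compute the real Fourier coefficients first: a_8 = -1/4, b_8 = 3/4.
Then c_8 = (a_8 − i·b_8)/2 = -1/8 - 3·i/8.

Final answer: -1/8 - 3·i/8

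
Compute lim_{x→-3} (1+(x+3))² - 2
Direct substitution at x = -3 gives -1.

Final answer: -1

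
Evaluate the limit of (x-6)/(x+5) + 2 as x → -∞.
Evaluate the dominant behaviour as x → -∞; each term tends to a finite value or vanishes.
Limit = 3.

Final answer: 3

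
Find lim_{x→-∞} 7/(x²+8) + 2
Evaluate the dominant behaviour as x → -∞; each term tends to a finite value or vanishes.
Limit = 2.

Final answer: 2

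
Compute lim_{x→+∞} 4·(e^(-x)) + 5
Evaluate the dominant behaviour as x → +∞; each term tends to a finite value or vanishes.
Limit = 5.

Final answer: 5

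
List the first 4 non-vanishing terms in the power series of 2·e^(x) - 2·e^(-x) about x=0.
x^7/1260 + x^5/30 + 2·x^3/3 + 4·x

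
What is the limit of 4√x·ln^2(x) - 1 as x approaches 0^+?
The product is a 0·∞ indeterminate form at x → 0⁺.
Rewrite the product as 4·ln^2(x) / x^(-1/2) and apply L'Hôpital, or use the standard hierarchy x^(-1/2) ≫ |ln x|^2 as x → 0⁺.
The indeterminate product → 0, so the limit = -1.

Final answer: -1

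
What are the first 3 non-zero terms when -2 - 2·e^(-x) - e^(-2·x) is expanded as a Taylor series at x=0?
-3·x^2 + 4·x - 5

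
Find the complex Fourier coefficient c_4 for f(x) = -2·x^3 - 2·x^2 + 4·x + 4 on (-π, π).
Compute the real Fourier coefficients first: a_4 = -1/2, b_4 = -19/8 + π^2.
Then c_4 = (a_4 − i·b_4)/2 = -1/4 - i·π^2/2 + 19·i/16.

Final answer: -1/4 - i·π^2/2 + 19·i/16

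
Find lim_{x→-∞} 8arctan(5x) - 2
Evaluate the dominant behaviour as x → -∞; each term tends to a finite value or vanishes.
Limit = -4·π - 2.

Final answer: -4·π - 2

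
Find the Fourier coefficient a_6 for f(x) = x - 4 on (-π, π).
a_6 = (1/π) ∫_{-π}^{π} f(x)·cos(6x) dx.
Evaluate the integral (use parity and integration by parts as needed): a_6 = 0.

Final answer: 0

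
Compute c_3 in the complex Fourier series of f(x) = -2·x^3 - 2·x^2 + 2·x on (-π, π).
Compute the real Fourier coefficients first: a_3 = 8/9, b_3 = 20/9 - 4·π^2/3.
Then c_3 = (a_3 − i·b_3)/2 = 4/9 - 10·i/9 + 2·i·π^2/3.

Final answer: 4/9 - 10·i/9 + 2·i·π^2/3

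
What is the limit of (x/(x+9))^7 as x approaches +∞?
As x → +∞: x/(x+9) = 1/(1 + 9/x) → 1, and the 7th power of a limit-1 base also → 1.
Limit = 1.

Final answer: 1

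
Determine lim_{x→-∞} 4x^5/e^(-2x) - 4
The quotient is an ∞/∞ indeterminate form as x → -∞.
Compare growth rates of the dominant terms (exponentials ≫ polynomials ≫ logarithms), or apply L'Hôpital's rule; the quotient → 0.
Adding the constant: 0 - 4 = -4. Limit = -4.

Final answer: -4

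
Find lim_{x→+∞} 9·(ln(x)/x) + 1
Evaluate the dominant behaviour as x → +∞; each term tends to a finite value or vanishes.
Limit = 1.

Final answer: 1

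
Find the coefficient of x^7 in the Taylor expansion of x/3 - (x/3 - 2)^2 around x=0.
Expand to order 7: x/3 - (x/3 - 2)^2 = -x^2/9 + 5·x/3 - 4 + O(x^8).
The coefficient of x^7 is 0.

Final answer: 0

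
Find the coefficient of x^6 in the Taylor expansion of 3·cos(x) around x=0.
Expand to order 6: 3·cos(x) = -x^6/240 + x^4/8 - 3·x^2/2 + 3 + O(x^7).
The coefficient of x^6 is -1/240.

Final answer: -1/240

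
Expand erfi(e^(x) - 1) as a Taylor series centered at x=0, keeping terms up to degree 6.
361·x^6/(360·√(π)) + 21·x^5/(20·√(π)) + 13·x^4/(12·√(π)) + x^3/√(π) + x^2/√(π) + 2·x/√(π)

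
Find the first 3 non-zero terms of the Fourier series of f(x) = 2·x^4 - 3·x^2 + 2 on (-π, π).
(108 - 16·π^2)·cos(x) + (-9 + 4·π^2)·cos(2·x) - π^2 + 2 + 2·π^4/5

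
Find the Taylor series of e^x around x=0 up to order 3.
x^3/6 + x^2/2 + x + 1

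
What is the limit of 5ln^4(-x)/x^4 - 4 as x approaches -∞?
The quotient is an ∞/∞ indeterminate form as x → -∞.
Compare growth rates of the dominant terms (exponentials ≫ polynomials ≫ logarithms), or apply L'Hôpital's rule; the quotient → 0.
Adding the constant: 0 - 4 = -4. Limit = -4.

Final answer: -4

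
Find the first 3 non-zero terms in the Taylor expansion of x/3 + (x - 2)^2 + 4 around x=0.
x^2 - 11·x/3 + 8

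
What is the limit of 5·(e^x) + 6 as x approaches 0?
Direct substitution at x = 0 gives 11.

Final answer: 11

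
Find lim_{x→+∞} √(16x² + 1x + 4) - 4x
As x → +∞: multiply by the conjugate to get (1x+4)/(√(16x²+1x+4)+4x); the denominator ~ 8x, so the limit is 1/8.
Limit = 1/8.

Final answer: 1/8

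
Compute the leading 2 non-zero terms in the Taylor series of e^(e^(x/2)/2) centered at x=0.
x·e^(1/2)/4 + e^(1/2)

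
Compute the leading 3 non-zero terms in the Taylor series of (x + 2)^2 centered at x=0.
x^2 + 4·x + 4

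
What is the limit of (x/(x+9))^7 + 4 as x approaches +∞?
As x → +∞: x/(x+9) = 1/(1 + 9/x) → 1, and the 7th power of a limit-1 base also → 1; with the additive constant, 1 + 4 = 5.
Limit = 5.

Final answer: 5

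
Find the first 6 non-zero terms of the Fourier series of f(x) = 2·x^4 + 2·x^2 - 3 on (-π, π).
(88 - 16·π^2)·cos(x) + (-4 + 4·π^2)·cos(2·x) + (8/27 - 16·π^2/9)·cos(3·x) + (1/8 + π^2)·cos(4·x) + (-16·π^2/25 - 104/625)·cos(5·x) - 3 + 2·π^2/3 + 2·π^4/5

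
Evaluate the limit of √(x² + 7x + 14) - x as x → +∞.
This is an ∞ − ∞ indeterminate form.
Multiply and divide by the conjugate √(x²+7x + 14) + x; the x² terms cancel, leaving (7x + 14)/(√(x²+7x + 14)+x) → 7/2.
Limit = 7/2.

Final answer: 7/2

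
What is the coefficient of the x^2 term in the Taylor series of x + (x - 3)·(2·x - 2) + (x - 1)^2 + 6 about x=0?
Expand to order 2: x + (x - 3)·(2·x - 2) + (x - 1)^2 + 6 = 3·x^2 - 9·x + 13 + O(x^3).
The coefficient of x^2 is 3.

Final answer: 3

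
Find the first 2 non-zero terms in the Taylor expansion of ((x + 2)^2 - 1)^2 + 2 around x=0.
24·x + 11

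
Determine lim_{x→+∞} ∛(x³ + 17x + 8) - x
This is an ∞ − ∞ indeterminate form.
Multiply by (A² + AB + B²)/(A² + AB + B²) where A = ∛(x³+17x + 8), B = x to use A³ − B³ = (A−B)(A²+AB+B²); the x³ terms cancel, leaving (17x + 8)/(A²+AB+B²) with denominator ~ 3x², so the limit is 0.
Limit = 0.

Final answer: 0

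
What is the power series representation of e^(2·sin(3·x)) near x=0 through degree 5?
-1863·x^5/20 + 27·x^3 + 18·x^2 + 6·x + 1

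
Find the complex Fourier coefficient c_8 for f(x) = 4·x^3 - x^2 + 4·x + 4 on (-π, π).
Compute the real Fourier coefficients first: a_8 = -1/16, b_8 = -π^2 - 29/32.
Then c_8 = (a_8 − i·b_8)/2 = -1/32 + 29·i/64 + i·π^2/2.

Final answer: -1/32 + 29·i/64 + i·π^2/2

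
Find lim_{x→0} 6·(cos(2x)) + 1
Direct substitution at x = 0 gives 7.

Final answer: 7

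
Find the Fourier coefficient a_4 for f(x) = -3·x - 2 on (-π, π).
a_4 = (1/π) ∫_{-π}^{π} f(x)·cos(4x) dx.
Evaluate the integral (use parity and integration by parts as needed): a_4 = 0.

Final answer: 0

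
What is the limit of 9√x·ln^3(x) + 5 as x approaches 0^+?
The product is a 0·∞ indeterminate form at x → 0⁺.
Rewrite the product as 9·ln^3(x) / x^(-1/2) and apply L'Hôpital, or use the standard hierarchy x^(-1/2) ≫ |ln x|^3 as x → 0⁺.
The indeterminate product → 0, so the limit = 5.

Final answer: 5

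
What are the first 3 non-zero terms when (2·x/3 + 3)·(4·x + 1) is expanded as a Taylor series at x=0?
8·x^2/3 + 38·x/3 + 3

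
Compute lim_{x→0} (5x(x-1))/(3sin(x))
Both numerator and denominator → 0 as x → 0; this is a 0/0 indeterminate form.
Expand each to leading order near x = 0: numerator ~ -5·x, denominator ~ 3·x.
The limit of the ratio is -5/3.

Final answer: -5/3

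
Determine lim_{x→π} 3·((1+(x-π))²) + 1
Direct substitution at x = π gives 4.

Final answer: 4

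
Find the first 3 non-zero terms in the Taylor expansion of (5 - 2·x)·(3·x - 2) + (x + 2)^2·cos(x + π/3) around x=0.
x^2·(-13/2 - 2·√(3)) + x·(21 - 2·√(3)) - 8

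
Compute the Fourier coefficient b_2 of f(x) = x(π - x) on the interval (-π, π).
b_2 = (1/π) ∫_{-π}^{π} f(x)·sin(2x) dx.
Evaluate the integral (use parity and integration by parts as needed): b_2 = -π.

Final answer: -π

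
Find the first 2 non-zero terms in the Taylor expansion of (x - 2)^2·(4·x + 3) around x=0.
4·x + 12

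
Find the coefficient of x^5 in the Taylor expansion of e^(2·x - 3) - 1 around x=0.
Expand to order 5: e^(2·x - 3) - 1 = 4·x^5·e^(-3)/15 + 2·x^4·e^(-3)/3 + 4·x^3·e^(-3)/3 + 2·x^2·e^(-3) + 2·x·e^(-3) - 1 + e^(-3) + O(x^6).
The coefficient of x^5 is 4·e^(-3)/15.

Final answer: 4·e^(-3)/15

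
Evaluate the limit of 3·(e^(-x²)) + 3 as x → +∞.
Evaluate the dominant behaviour as x → +∞; each term tends to a finite value or vanishes.
Limit = 3.

Final answer: 3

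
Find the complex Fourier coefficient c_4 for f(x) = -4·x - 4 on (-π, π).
Compute the real Fourier coefficients first: a_4 = 0, b_4 = 2.
Then c_4 = (a_4 − i·b_4)/2 = -i.

Final answer: -i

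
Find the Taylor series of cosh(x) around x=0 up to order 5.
x^4/24 + x^2/2 + 1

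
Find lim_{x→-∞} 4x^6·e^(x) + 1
The product is a 0·∞ indeterminate form at x → -∞.
Rewrite the product as 4x^6 / e^(-x) (an ∞/∞ form) and apply L'Hôpital, or use the standard hierarchy e^(|x|) ≫ |x^6| as x → -∞.
The indeterminate product → 0, so the limit = 1.

Final answer: 1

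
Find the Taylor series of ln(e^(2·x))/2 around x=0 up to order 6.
x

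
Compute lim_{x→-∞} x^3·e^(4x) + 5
The product is a 0·∞ indeterminate form at x → -∞.
Rewrite the product as x^3 / e^(-4x) (an ∞/∞ form) and apply L'Hôpital, or use the standard hierarchy e^(4|x|) ≫ |x^3| as x → -∞.
The indeterminate product → 0, so the limit = 5.

Final answer: 5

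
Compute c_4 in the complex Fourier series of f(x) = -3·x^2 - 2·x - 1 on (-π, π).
Compute the real Fourier coefficients first: a_4 = -3/4, b_4 = 1.
Then c_4 = (a_4 − i·b_4)/2 = -3/8 - i/2.

Final answer: -3/8 - i/2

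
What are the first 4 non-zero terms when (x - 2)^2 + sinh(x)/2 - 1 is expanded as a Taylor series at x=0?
x^3/12 + x^2 - 7·x/2 + 3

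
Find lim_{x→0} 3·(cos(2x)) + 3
Direct substitution at x = 0 gives 6.

Final answer: 6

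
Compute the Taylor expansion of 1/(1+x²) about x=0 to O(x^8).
-x^6 + x^4 - x^2 + 1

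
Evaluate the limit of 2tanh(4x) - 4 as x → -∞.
Evaluate the dominant behaviour as x → -∞; each term tends to a finite value or vanishes.
Limit = -6.

Final answer: -6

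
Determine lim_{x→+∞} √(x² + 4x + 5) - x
This is an ∞ − ∞ indeterminate form.
Multiply and divide by the conjugate √(x²+4x + 5) + x; the x² terms cancel, leaving (4x + 5)/(√(x²+4x + 5)+x) → 4/2 = 2.
Limit = 2.

Final answer: 2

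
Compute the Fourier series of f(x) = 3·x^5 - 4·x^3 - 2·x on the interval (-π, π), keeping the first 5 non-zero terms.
(-128·π^2 + 6·π^4 + 764)·sin(x) + (-3·π^4 - 53/2 + 19·π^2)·sin(2·x) + (-64·π^2/9 + 92/27 + 2·π^4)·sin(3·x) + (-3·π^4/2 - 29/64 + 31·π^2/8)·sin(4·x) + (-64·π^2/25 - 116/625 + 6·π^4/5)·sin(5·x)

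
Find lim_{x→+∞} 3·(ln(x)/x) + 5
Evaluate the dominant behaviour as x → +∞; each term tends to a finite value or vanishes.
Limit = 5.

Final answer: 5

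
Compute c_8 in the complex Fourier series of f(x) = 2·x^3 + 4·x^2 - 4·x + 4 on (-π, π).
Compute the real Fourier coefficients first: a_8 = 1/4, b_8 = 67/64 - π^2/2.
Then c_8 = (a_8 − i·b_8)/2 = 1/8 - 67·i/128 + i·π^2/4.

Final answer: 1/8 - 67·i/128 + i·π^2/4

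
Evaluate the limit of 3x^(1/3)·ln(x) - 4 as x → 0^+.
The product is a 0·∞ indeterminate form at x → 0⁺.
Rewrite the product as 3·ln(x) / x^(-1/3) and apply L'Hôpital, or use the standard hierarchy x^(-1/3) ≫ |ln x| as x → 0⁺.
The indeterminate product → 0, so the limit = -4.

Final answer: -4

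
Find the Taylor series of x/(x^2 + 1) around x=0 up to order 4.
-x^3 + x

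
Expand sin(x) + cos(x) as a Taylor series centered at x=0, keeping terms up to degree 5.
x^5/120 + x^4/24 - x^3/6 - x^2/2 + x + 1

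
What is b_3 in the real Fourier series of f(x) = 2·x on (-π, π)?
b_3 = (1/π) ∫_{-π}^{π} f(x)·sin(3x) dx.
Evaluate the integral (use parity and integration by parts as needed): b_3 = 4/3.

Final answer: 4/3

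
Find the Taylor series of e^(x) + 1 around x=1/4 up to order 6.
1 + e^(1/4) + e^(1/4)·(x - 1/4) + e^(1/4)·(x - 1/4)^2/2 + e^(1/4)·(x - 1/4)^3/6 + e^(1/4)·(x - 1/4)^4/24 + e^(1/4)·(x - 1/4)^5/120 + e^(1/4)·(x - 1/4)^6/720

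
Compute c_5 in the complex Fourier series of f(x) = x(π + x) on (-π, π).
Compute the real Fourier coefficients first: a_5 = -4/25, b_5 = 2·π/5.
Then c_5 = (a_5 − i·b_5)/2 = -2/25 - i·π/5.

Final answer: -2/25 - i·π/5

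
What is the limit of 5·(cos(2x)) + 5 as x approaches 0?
Direct substitution at x = 0 gives 10.

Final answer: 10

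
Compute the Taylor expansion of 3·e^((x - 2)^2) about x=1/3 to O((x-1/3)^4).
3·e^(25/9) - 10·e^(25/9)·(x - 1/3) + 59·e^(25/9)·(x - 1/3)^2/3 - 770·e^(25/9)·(x - 1/3)^3/27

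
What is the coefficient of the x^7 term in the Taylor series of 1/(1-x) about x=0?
Expand to order 7: 1/(1-x) = x^7 + x^6 + x^5 + x^4 + x^3 + x^2 + x + 1 + O(x^8).
The coefficient of x^7 is 1.

Final answer: 1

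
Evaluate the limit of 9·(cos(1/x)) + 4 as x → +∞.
Evaluate the dominant behaviour as x → +∞; each term tends to a finite value or vanishes.
Limit = 13.

Final answer: 13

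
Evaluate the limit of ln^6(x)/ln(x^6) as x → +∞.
This is an ∞/∞ indeterminate form as x → +∞.
Write ln(x^6) = 6·ln(x), reducing the quotient to ln^5(x)/6 → ∞.
Limit = ∞.

Final answer: ∞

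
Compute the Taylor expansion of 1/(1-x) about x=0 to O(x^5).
x^4 + x^3 + x^2 + x + 1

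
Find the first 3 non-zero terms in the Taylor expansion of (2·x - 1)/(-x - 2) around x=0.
5·x^2/8 - 5·x/4 + 1/2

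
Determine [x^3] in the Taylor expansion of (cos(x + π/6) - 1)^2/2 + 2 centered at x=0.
Expand to order 3: (cos(x + π/6) - 1)^2/2 + 2 = x^3·(-1 + √(3)/2)^2·(1/(6·(-1 + √(3)/2)) + √(3)/(4·(-1 + √(3)/2)^2))/2 + x^2·(-1 + √(3)/2)^2·(-√(3)/(2·(-1 + √(3)/2)) + 1/(4·(-1 + √(3)/2)^2))/2 + x·(1/2 - √(3)/4) + (-1 + √(3)/2)^2/2 + 2 + O(x^4).
The coefficient of x^3 is (-1 + √(3)/2)^2·(1/(6·(-1 + √(3)/2)) + √(3)/(4·(-1 + √(3)/2)^2))/2.

Final answer: (-1 + √(3)/2)^2·(1/(6·(-1 + √(3)/2)) + √(3)/(4·(-1 + √(3)/2)^2))/2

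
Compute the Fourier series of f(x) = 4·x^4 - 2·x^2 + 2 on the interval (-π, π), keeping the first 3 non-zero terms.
(200 - 32·π^2)·cos(x) + (-14 + 8·π^2)·cos(2·x) - 2·π^2/3 + 2 + 4·π^4/5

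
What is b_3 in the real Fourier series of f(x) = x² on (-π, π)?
b_3 = (1/π) ∫_{-π}^{π} f(x)·sin(3x) dx.
Evaluate the integral (use parity and integration by parts as needed): b_3 = 0.

Final answer: 0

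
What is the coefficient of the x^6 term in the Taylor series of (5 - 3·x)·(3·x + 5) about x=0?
Expand to order 6: (5 - 3·x)·(3·x + 5) = 25 - 9·x^2 + O(x^7).
The coefficient of x^6 is 0.

Final answer: 0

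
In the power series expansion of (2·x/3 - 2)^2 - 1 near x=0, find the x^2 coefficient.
Expand to order 2: (2·x/3 - 2)^2 - 1 = 4·x^2/9 - 8·x/3 + 3 + O(x^3).
The coefficient of x^2 is 4/9.

Final answer: 4/9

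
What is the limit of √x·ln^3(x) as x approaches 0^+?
This is a 0·∞ indeterminate form at x → 0⁺.
Rewrite the product as ln^3(x) / x^(-1/2) and apply L'Hôpital, or use the standard hierarchy x^(-1/2) ≫ |ln x|^3 as x → 0⁺.
The indeterminate product → 0, so the limit = 0.

Final answer: 0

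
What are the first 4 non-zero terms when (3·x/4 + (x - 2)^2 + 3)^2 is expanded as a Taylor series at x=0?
-13·x^3/2 + 393·x^2/16 - 91·x/2 + 49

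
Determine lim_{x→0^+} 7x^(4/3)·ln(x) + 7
The product is a 0·∞ indeterminate form at x → 0⁺.
Rewrite the product as 7·ln(x) / x^(-4/3) and apply L'Hôpital, or use the standard hierarchy x^(-4/3) ≫ |ln x| as x → 0⁺.
The indeterminate product → 0, so the limit = 7.

Final answer: 7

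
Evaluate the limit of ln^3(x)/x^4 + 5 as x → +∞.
The quotient is an ∞/∞ indeterminate form as x → +∞.
The polynomial denominator x^4 dominates the logarithmic numerator (any positive power of x ≫ ln^3(x) as x → ∞), so the quotient → 0.
Adding the constant: 0 + 5 = 5. Limit = 5.

Final answer: 5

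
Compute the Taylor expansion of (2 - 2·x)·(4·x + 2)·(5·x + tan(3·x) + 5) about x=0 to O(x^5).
36·x^4 - 28·x^3 - 8·x^2 + 52·x + 20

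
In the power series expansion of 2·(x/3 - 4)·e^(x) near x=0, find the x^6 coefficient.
Expand to order 6: 2·(x/3 - 4)·e^(x) = -x^6/180 - 7·x^5/180 - 2·x^4/9 - x^3 - 10·x^2/3 - 22·x/3 - 8 + O(x^7).
The coefficient of x^6 is -1/180.

Final answer: -1/180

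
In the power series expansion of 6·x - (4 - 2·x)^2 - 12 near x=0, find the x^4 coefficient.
Expand to order 4: 6·x - (4 - 2·x)^2 - 12 = -4·x^2 + 22·x - 28 + O(x^5).
The coefficient of x^4 is 0.

Final answer: 0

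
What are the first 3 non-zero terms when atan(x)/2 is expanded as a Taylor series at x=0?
x^5/10 - x^3/6 + x/2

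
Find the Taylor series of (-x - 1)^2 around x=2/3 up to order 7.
25/9 + 10·(x - 2/3)/3 + (x - 2/3)^2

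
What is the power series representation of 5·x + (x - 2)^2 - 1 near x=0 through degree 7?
x^2 + x + 3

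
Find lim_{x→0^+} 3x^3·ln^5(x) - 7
The product is a 0·∞ indeterminate form at x → 0⁺.
Rewrite the product as 3·ln^5(x) / x^(-3) and apply L'Hôpital, or use the standard hierarchy x^(-3) ≫ |ln x|^5 as x → 0⁺.
The indeterminate product → 0, so the limit = -7.

Final answer: -7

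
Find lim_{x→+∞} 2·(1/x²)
Evaluate the dominant behaviour as x → +∞; each term tends to a finite value or vanishes.
Limit = 0.

Final answer: 0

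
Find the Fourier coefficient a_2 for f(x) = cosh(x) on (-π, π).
a_2 = (1/π) ∫_{-π}^{π} f(x)·cos(2x) dx.
Evaluate the integral (use parity and integration by parts as needed): a_2 = 2·sinh(π)/(5·π).

Final answer: 2·sinh(π)/(5·π)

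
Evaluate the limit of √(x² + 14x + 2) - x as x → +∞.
This is an ∞ − ∞ indeterminate form.
Multiply and divide by the conjugate √(x²+14x + 2) + x; the x² terms cancel, leaving (14x + 2)/(√(x²+14x + 2)+x) → 14/2 = 7.
Limit = 7.

Final answer: 7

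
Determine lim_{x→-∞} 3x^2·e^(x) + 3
The product is a 0·∞ indeterminate form at x → -∞.
Rewrite the product as 3x^2 / e^(-x) (an ∞/∞ form) and apply L'Hôpital, or use the standard hierarchy e^(|x|) ≫ |x^2| as x → -∞.
The indeterminate product → 0, so the limit = 3.

Final answer: 3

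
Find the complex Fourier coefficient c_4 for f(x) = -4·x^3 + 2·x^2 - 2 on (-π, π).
Compute the real Fourier coefficients first: a_4 = 1/2, b_4 = -3/4 + 2·π^2.
Then c_4 = (a_4 − i·b_4)/2 = 1/4 - i·π^2 + 3·i/8.

Final answer: 1/4 - i·π^2 + 3·i/8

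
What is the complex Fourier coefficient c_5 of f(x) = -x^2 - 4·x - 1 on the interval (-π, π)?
Compute the real Fourier coefficients first: a_5 = 4/25, b_5 = -8/5.
Then c_5 = (a_5 − i·b_5)/2 = 2/25 + 4·i/5.

Final answer: 2/25 + 4·i/5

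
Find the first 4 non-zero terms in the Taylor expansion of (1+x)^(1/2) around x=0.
x^3/16 - x^2/8 + x/2 + 1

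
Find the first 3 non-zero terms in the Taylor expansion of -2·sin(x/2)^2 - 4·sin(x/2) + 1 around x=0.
-x^2/2 - 2·x + 1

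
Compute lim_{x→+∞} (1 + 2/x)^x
As x → +∞: this is the defining limit (1 + 2/x)^x → e^2.
Limit = e^(2).

Final answer: e^(2)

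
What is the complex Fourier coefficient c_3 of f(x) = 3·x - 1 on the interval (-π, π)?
Compute the real Fourier coefficients first: a_3 = 0, b_3 = 2.
Then c_3 = (a_3 − i·b_3)/2 = -i.

Final answer: -i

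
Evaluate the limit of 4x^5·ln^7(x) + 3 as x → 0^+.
The product is a 0·∞ indeterminate form at x → 0⁺.
Rewrite the product as 4·ln^7(x) / x^(-5) and apply L'Hôpital, or use the standard hierarchy x^(-5) ≫ |ln x|^7 as x → 0⁺.
The indeterminate product → 0, so the limit = 3.

Final answer: 3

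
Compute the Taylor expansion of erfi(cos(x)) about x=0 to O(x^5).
7·e·x^4/(12·√(π)) - e·x^2/√(π) + erfi(1)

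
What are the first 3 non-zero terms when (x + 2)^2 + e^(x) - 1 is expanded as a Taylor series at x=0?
3·x^2/2 + 5·x + 4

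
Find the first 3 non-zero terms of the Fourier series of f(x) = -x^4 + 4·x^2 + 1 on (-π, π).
(-64 + 8·π^2)·cos(x) + (7 - 2·π^2)·cos(2·x) - π^4/5 + 1 + 4·π^2/3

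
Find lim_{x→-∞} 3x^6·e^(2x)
This is a 0·∞ indeterminate form at x → -∞.
Rewrite the product as 3x^6 / e^(-2x) (an ∞/∞ form) and apply L'Hôpital, or use the standard hierarchy e^(2|x|) ≫ |x^6| as x → -∞.
The indeterminate product → 0, so the limit = 0.

Final answer: 0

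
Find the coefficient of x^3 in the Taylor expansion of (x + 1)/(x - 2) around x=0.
Expand to order 3: (x + 1)/(x - 2) = -3·x^3/16 - 3·x^2/8 - 3·x/4 - 1/2 + O(x^4).
The coefficient of x^3 is -3/16.

Final answer: -3/16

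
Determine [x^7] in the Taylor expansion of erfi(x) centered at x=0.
Expand to order 7: erfi(x) = x^7/(21·√(π)) + x^5/(5·√(π)) + 2·x^3/(3·√(π)) + 2·x/√(π) + O(x^8).
The coefficient of x^7 is 1/(21·√(π)).

Final answer: 1/(21·√(π))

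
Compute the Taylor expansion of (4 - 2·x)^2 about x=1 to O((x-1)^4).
4 - 8·(x - 1) + 4·(x - 1)^2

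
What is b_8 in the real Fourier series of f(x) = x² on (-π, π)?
b_8 = (1/π) ∫_{-π}^{π} f(x)·sin(8x) dx.
Evaluate the integral (use parity and integration by parts as needed): b_8 = 0.

Final answer: 0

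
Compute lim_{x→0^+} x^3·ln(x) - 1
The product is a 0·∞ indeterminate form at x → 0⁺.
Rewrite the product as ln(x) / x^(-3) and apply L'Hôpital, or use the standard hierarchy x^(-3) ≫ |ln x| as x → 0⁺.
The indeterminate product → 0, so the limit = -1.

Final answer: -1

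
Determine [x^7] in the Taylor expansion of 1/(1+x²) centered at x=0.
Expand to order 7: 1/(1+x²) = -x^6 + x^4 - x^2 + 1 + O(x^8).
The coefficient of x^7 is 0.

Final answer: 0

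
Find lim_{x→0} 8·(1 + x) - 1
Direct substitution at x = 0 gives 7.

Final answer: 7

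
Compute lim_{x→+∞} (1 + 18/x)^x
As x → +∞: this is the defining limit (1 + 18/x)^x → e^18.
Limit = e^(18).

Final answer: e^(18)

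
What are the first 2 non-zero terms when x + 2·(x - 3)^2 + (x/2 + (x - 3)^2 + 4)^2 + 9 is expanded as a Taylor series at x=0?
196 - 154·x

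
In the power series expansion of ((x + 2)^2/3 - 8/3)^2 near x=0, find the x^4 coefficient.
Expand to order 4: ((x + 2)^2/3 - 8/3)^2 = x^4/9 + 8·x^3/9 + 8·x^2/9 - 32·x/9 + 16/9 + O(x^5).
The coefficient of x^4 is 1/9.

Final answer: 1/9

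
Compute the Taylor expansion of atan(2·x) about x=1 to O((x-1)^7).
atan(2) + 2·(x - 1)/5 - 8·(x - 1)^2/25 + 88·(x - 1)^3/375 - 96·(x - 1)^4/625 + 1312·(x - 1)^5/15625 - 1408·(x - 1)^6/46875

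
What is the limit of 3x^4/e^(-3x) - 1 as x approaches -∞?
The quotient is an ∞/∞ indeterminate form as x → -∞.
Compare growth rates of the dominant terms (exponentials ≫ polynomials ≫ logarithms), or apply L'Hôpital's rule; the quotient → 0.
Adding the constant: 0 - 1 = -1. Limit = -1.

Final answer: -1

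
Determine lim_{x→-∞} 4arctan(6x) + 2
Evaluate the dominant behaviour as x → -∞; each term tends to a finite value or vanishes.
Limit = 2 - 2·π.

Final answer: 2 - 2·π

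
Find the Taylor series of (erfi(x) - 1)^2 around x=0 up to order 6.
56·x^6/(45·π) - 2·x^5/(5·√(π)) + 8·x^4/(3·π) - 4·x^3/(3·√(π)) + 4·x^2/π - 4·x/√(π) + 1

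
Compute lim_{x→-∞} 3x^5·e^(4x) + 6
The product is a 0·∞ indeterminate form at x → -∞.
Rewrite the product as 3x^5 / e^(-4x) (an ∞/∞ form) and apply L'Hôpital, or use the standard hierarchy e^(4|x|) ≫ |x^5| as x → -∞.
The indeterminate product → 0, so the limit = 6.

Final answer: 6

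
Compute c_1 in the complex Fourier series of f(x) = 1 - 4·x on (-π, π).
Compute the real Fourier coefficients first: a_1 = 0, b_1 = -8.
Then c_1 = (a_1 − i·b_1)/2 = 4·i.

Final answer: 4·i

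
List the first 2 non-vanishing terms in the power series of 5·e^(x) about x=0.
5·x + 5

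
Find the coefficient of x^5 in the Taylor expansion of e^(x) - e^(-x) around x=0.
Expand to order 5: e^(x) - e^(-x) = x^5/60 + x^3/3 + 2·x + O(x^6).
The coefficient of x^5 is 1/60.

Final answer: 1/60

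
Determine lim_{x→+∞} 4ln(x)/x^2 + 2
The quotient is an ∞/∞ indeterminate form as x → +∞.
The polynomial denominator x^2 dominates the logarithmic numerator (any positive power of x ≫ ln(x) as x → ∞), so the quotient → 0.
Adding the constant: 0 + 2 = 2. Limit = 2.

Final answer: 2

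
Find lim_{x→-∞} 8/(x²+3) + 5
Evaluate the dominant behaviour as x → -∞; each term tends to a finite value or vanishes.
Limit = 5.

Final answer: 5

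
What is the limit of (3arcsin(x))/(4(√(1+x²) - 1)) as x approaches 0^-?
Both numerator and denominator → 0 as x → 0^-; this is a 0/0 indeterminate form.
Expand each to leading order near x = 0: numerator ~ 3·x, denominator ~ 2·x^2.
The limit of the ratio is -∞.

Final answer: -∞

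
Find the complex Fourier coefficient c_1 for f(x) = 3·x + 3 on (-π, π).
Compute the real Fourier coefficients first: a_1 = 0, b_1 = 6.
Then c_1 = (a_1 − i·b_1)/2 = -3·i.

Final answer: -3·i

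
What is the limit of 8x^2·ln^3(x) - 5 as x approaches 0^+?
The product is a 0·∞ indeterminate form at x → 0⁺.
Rewrite the product as 8·ln^3(x) / x^(-2) and apply L'Hôpital, or use the standard hierarchy x^(-2) ≫ |ln x|^3 as x → 0⁺.
The indeterminate product → 0, so the limit = -5.

Final answer: -5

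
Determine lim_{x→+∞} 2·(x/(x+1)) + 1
Evaluate the dominant behaviour as x → +∞; each term tends to a finite value or vanishes.
Limit = 3.

Final answer: 3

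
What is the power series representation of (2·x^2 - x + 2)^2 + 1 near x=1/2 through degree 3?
5 + 4·(x - 1/2) + 9·(x - 1/2)^2 + 4·(x - 1/2)^3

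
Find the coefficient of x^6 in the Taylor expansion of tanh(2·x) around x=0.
Expand to order 6: tanh(2·x) = 64·x^5/15 - 8·x^3/3 + 2·x + O(x^7).
The coefficient of x^6 is 0.

Final answer: 0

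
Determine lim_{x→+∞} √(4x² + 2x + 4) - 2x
As x → +∞: multiply by the conjugate to get (2x+4)/(√(4x²+2x+4)+2x); the denominator ~ 4x, so the limit is 2/4 = 1/2.
Limit = 1/2.

Final answer: 1/2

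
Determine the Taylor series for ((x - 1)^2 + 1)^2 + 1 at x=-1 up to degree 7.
26 - 40·(x + 1) + 26·(x + 1)^2 - 8·(x + 1)^3 + (x + 1)^4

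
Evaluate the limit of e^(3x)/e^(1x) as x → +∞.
This is an ∞/∞ indeterminate form as x → +∞.
Rewrite e^(3x)/e^(1x) = e^((3−1)x) = e^(2x); the exponent coefficient is 2 > 0 so e^(2x) → ∞.
Limit = ∞.

Final answer: ∞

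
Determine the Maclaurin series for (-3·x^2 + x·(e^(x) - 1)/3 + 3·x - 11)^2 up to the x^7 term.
-53·x^7/1080 - 133·x^6/540 - 31·x^5/36 + 62·x^4/9 - 59·x^3/3 + 203·x^2/3 - 66·x + 121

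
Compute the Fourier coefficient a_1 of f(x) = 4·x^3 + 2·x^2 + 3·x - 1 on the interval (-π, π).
a_1 = (1/π) ∫_{-π}^{π} f(x)·cos(1x) dx.
Evaluate the integral (use parity and integration by parts as needed): a_1 = -8.

Final answer: -8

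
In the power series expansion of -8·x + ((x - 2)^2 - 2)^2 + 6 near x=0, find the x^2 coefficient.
Expand to order 2: -8·x + ((x - 2)^2 - 2)^2 + 6 = 20·x^2 - 24·x + 10 + O(x^3).
The coefficient of x^2 is 20.

Final answer: 20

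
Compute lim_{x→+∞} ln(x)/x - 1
The quotient is an ∞/∞ indeterminate form as x → +∞.
The polynomial denominator x dominates the logarithmic numerator (any positive power of x ≫ ln(x) as x → ∞), so the quotient → 0.
Adding the constant: 0 - 1 = -1. Limit = -1.

Final answer: -1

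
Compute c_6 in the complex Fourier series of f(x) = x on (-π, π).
Compute the real Fourier coefficients first: a_6 = 0, b_6 = -1/3.
Then c_6 = (a_6 − i·b_6)/2 = i/6.

Final answer: i/6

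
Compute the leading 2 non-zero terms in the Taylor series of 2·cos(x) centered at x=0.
2 - x^2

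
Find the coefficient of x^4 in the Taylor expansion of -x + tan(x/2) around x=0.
Expand to order 4: -x + tan(x/2) = x^3/24 - x/2 + O(x^5).
The coefficient of x^4 is 0.

Final answer: 0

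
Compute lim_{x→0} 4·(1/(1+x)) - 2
Direct substitution at x = 0 gives 2.

Final answer: 2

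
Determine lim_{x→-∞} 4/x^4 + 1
Evaluate the dominant behaviour as x → -∞; each term tends to a finite value or vanishes.
Limit = 1.

Final answer: 1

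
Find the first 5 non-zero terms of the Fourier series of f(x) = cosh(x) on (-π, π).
-cos(x)·sinh(π)/π + 2·cos(2·x)·sinh(π)/(5·π) - cos(3·x)·sinh(π)/(5·π) + 2·cos(4·x)·sinh(π)/(17·π) + sinh(π)/π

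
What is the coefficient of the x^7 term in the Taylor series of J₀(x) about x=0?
Expand to order 7: J₀(x) = -x^6/2304 + x^4/64 - x^2/4 + 1 + O(x^8).
The coefficient of x^7 is 0.

Final answer: 0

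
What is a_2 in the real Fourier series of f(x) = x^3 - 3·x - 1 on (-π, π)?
a_2 = (1/π) ∫_{-π}^{π} f(x)·cos(2x) dx.
Evaluate the integral (use parity and integration by parts as needed): a_2 = 0.

Final answer: 0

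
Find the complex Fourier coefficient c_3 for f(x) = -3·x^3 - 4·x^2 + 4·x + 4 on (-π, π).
Compute the real Fourier coefficients first: a_3 = 16/9, b_3 = 4 - 2·π^2.
Then c_3 = (a_3 − i·b_3)/2 = 8/9 - 2·i + i·π^2.

Final answer: 8/9 - 2·i + i·π^2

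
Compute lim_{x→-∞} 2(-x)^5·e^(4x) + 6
The product is a 0·∞ indeterminate form at x → -∞.
Rewrite the product as 2(-x)^5 / e^(-4x) (an ∞/∞ form) and apply L'Hôpital, or use the standard hierarchy e^(4|x|) ≫ |(-x)^5| as x → -∞.
The indeterminate product → 0, so the limit = 6.

Final answer: 6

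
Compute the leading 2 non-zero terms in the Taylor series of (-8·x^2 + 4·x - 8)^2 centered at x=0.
64 - 64·x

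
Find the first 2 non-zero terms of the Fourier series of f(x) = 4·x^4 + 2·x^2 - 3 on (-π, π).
(184 - 32·π^2)·cos(x) - 3 + 2·π^2/3 + 4·π^4/5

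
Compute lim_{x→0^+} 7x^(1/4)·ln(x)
This is a 0·∞ indeterminate form at x → 0⁺.
Rewrite the product as 7·ln(x) / x^(-1/4) and apply L'Hôpital, or use the standard hierarchy x^(-1/4) ≫ |ln x| as x → 0⁺.
The indeterminate product → 0, so the limit = 0.

Final answer: 0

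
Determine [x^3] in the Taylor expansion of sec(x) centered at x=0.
Expand to order 3: sec(x) = x^2/2 + 1 + O(x^4).
The coefficient of x^3 is 0.

Final answer: 0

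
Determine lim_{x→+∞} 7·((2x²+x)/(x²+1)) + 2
Evaluate the dominant behaviour as x → +∞; each term tends to a finite value or vanishes.
Limit = 16.

Final answer: 16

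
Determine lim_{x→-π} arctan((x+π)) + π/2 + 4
Direct substitution at x = -π gives π/2 + 4.

Final answer: π/2 + 4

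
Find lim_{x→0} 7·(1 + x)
Direct substitution at x = 0 gives 7.

Final answer: 7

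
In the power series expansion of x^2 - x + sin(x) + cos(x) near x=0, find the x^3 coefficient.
Expand to order 3: x^2 - x + sin(x) + cos(x) = -x^3/6 + x^2/2 + 1 + O(x^4).
The coefficient of x^3 is -1/6.

Final answer: -1/6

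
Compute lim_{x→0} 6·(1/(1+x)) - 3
Direct substitution at x = 0 gives 3.

Final answer: 3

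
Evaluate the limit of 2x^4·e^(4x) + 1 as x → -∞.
The product is a 0·∞ indeterminate form at x → -∞.
Rewrite the product as 2x^4 / e^(-4x) (an ∞/∞ form) and apply L'Hôpital, or use the standard hierarchy e^(4|x|) ≫ |x^4| as x → -∞.
The indeterminate product → 0, so the limit = 1.

Final answer: 1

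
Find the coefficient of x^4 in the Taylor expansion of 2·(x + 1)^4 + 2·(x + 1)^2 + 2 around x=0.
Expand to order 4: 2·(x + 1)^4 + 2·(x + 1)^2 + 2 = 2·x^4 + 8·x^3 + 14·x^2 + 12·x + 6 + O(x^5).
The coefficient of x^4 is 2.

Final answer: 2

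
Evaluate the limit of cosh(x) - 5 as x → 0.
Direct substitution at x = 0 gives -4.

Final answer: -4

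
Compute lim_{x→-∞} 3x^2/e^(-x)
This is an ∞/∞ indeterminate form as x → -∞.
Compare growth rates of the dominant terms (exponentials ≫ polynomials ≫ logarithms), or apply L'Hôpital's rule; the quotient → 0.
Limit = 0.

Final answer: 0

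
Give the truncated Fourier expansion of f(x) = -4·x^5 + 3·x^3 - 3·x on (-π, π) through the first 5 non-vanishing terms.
(-1002 - 8·π^4 + 166·π^2)·sin(x) + (-23·π^2 + 75/2 + 4·π^4)·sin(2·x) + (-8·π^4/3 - 590/81 + 214·π^2/27)·sin(3·x) + (-4·π^2 + 3 + 2·π^4)·sin(4·x) + (-8·π^4/5 - 1122/625 + 62·π^2/25)·sin(5·x)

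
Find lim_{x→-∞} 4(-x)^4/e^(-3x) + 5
The quotient is an ∞/∞ indeterminate form as x → -∞.
Compare growth rates of the dominant terms (exponentials ≫ polynomials ≫ logarithms), or apply L'Hôpital's rule; the quotient → 0.
Adding the constant: 0 + 5 = 5. Limit = 5.

Final answer: 5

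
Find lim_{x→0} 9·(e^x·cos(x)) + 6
Direct substitution at x = 0 gives 15.

Final answer: 15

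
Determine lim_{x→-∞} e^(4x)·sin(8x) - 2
Evaluate the dominant behaviour as x → -∞; each term tends to a finite value or vanishes.
Limit = -2.

Final answer: -2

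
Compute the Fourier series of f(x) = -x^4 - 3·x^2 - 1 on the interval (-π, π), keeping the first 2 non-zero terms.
(-36 + 8·π^2)·cos(x) - π^4/5 - π^2 - 1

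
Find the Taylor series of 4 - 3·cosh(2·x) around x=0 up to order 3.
1 - 6·x^2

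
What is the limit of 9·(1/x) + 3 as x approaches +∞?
Evaluate the dominant behaviour as x → +∞; each term tends to a finite value or vanishes.
Limit = 3.

Final answer: 3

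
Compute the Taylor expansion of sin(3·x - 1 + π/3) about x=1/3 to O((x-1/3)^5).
√(3)/2 + 3·(x - 1/3)/2 - 9·√(3)·(x - 1/3)^2/4 - 9·(x - 1/3)^3/4 + 27·√(3)·(x - 1/3)^4/16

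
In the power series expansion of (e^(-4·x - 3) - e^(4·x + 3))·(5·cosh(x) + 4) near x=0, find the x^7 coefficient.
Expand to order 7: (e^(-4·x - 3) - e^(4·x + 3))·(5·cosh(x) + 4) = x^7·(-22193·e^(3)/420 - 22193·e^(-3)/420) + x^6·(-57269·e^(3)/720 + 57269·e^(-3)/720) + x^5·(-1043·e^(3)/10 - 1043·e^(-3)/10) + x^4·(-2789·e^(3)/24 + 2789·e^(-3)/24) + x^3·(-106·e^(3) - 106·e^(-3)) + x^2·(-149·e^(3)/2 + 149·e^(-3)/2) + x·(-36·e^(3) - 36·e^(-3)) - 9·e^(3) + 9·e^(-3) + O(x^8).
The coefficient of x^7 is -22193·e^(3)/420 - 22193·e^(-3)/420.

Final answer: -22193·e^(3)/420 - 22193·e^(-3)/420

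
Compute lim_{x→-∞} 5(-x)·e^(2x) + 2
The product is a 0·∞ indeterminate form at x → -∞.
Rewrite the product as 5(-x) / e^(-2x) (an ∞/∞ form) and apply L'Hôpital, or use the standard hierarchy e^(2|x|) ≫ |(-x)| as x → -∞.
The indeterminate product → 0, so the limit = 2.

Final answer: 2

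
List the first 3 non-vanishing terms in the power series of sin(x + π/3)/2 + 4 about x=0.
-√(3)·x^2/8 + x/4 + √(3)/4 + 4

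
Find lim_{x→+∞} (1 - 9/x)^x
As x → +∞: this is the defining limit (1 - 9/x)^x → e^(-9).
Limit = e^(-9).

Final answer: e^(-9)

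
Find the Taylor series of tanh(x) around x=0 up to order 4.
-x^3/3 + x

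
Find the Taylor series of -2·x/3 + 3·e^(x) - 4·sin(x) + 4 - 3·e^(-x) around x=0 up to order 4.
5·x^3/3 + 4·x/3 + 4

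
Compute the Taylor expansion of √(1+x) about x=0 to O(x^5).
-5·x^4/128 + x^3/16 - x^2/8 + x/2 + 1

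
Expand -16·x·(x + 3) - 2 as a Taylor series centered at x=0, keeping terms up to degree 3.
-16·x^2 - 48·x - 2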